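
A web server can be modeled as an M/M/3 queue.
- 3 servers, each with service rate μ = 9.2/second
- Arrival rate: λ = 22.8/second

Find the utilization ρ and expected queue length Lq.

Traffic intensity: ρ = λ/(cμ) = 22.8/(3×9.2) = 0.8261
Since ρ = 0.8261 < 1, system is stable.
Offered load a = λ/μ = cρ = 22.8/9.2 = 2.4783
P₀ = [ Σₙ₌₀^2 aⁿ/n! + a^3/(3!(1-ρ)) ]⁻¹
Σ = a^0/0! + a^1/1! + a^2/2! = 1.000000 + 2.478261 + 3.070888 = 6.5491
a^3/(3!(1-ρ)) = 15.2209/(6 × 0.173913) = 14.5867
P₀ = 1/(6.5491 + 14.5867) = 0.04731
Lq = P₀·a^3·ρ / (3!(1-ρ)²) = 0.047313 × 15.2209 × 0.82609 / (6 × 0.030246) = 3.2782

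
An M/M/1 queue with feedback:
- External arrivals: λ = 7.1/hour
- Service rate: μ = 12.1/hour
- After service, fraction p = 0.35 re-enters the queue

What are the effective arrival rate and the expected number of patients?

Effective arrival rate: λ_eff = λ/(1-p) = 7.1/(1-0.35) = 7.1/0.65 = 10.923077
ρ = λ_eff/μ = 10.923077/12.1 = 0.9027336
L = ρ/(1-ρ) = 0.9027336/(1-0.9027336) = 9.2810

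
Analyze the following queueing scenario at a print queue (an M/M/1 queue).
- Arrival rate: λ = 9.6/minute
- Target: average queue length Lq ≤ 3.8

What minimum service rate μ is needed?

For M/M/1: Lq = λ²/(μ(μ-λ))
Need Lq ≤ 3.8, i.e. μ(μ-λ) ≥ λ²/3.8
μ² - 9.6μ - 92.16/3.8 ≥ 0  →  μ² - 9.6μ - 24.25263 ≥ 0
Quadratic formula (positive root): μ = [λ + √(λ² + 4×24.25263)]/2
Discriminant: 92.16 + 4×24.25263 = 189.1705, √189.1705 = 13.75393
μ ≥ (9.6 + 13.75393)/2 = 11.6770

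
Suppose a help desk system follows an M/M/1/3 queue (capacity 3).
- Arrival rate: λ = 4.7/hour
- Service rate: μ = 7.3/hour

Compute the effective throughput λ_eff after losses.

ρ = λ/μ = 4.7/7.3 = 0.64384
P₀ = (1-ρ)/(1-ρ^(K+1)) = (1-0.64384)/(1-0.64384^4) = 0.3562/0.8282 = 0.4301
P_K = P₀×ρ^K = 0.4301 × 0.64384^3 = 0.4301 × 0.2669 = 0.1148
λ_eff = λ(1-P_K) = 4.7 × (1 - 0.11478) = 4.7 × 0.88522 = 4.1605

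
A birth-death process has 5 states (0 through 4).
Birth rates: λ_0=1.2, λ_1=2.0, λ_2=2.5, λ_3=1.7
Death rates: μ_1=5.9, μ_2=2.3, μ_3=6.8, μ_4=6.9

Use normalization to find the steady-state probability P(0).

Ratios P(n)/P(0) = (λ₀···λₙ₋₁)/(μ₁···μₙ):
P(1)/P(0) = (1.2)/(5.9) = 0.2034
P(2)/P(0) = (1.2×2.0)/(5.9×2.3) = 0.1769
P(3)/P(0) = (1.2×2.0×2.5)/(5.9×2.3×6.8) = 0.06502
P(4)/P(0) = (1.2×2.0×2.5×1.7)/(5.9×2.3×6.8×6.9) = 0.01602

Normalization: ∑ P(n) = 1
P(0) × (1.0000 + 0.2034 + 0.1769 + 0.06502 + 0.01602) = 1
P(0) × 1.4613 = 1
P(0) = 1/1.4613 = 0.6843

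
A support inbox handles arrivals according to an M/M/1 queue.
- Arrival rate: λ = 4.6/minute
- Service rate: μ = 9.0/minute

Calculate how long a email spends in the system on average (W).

First, compute utilization: ρ = λ/μ = 4.6/9.0 = 0.5111
For M/M/1: W = 1/(μ-λ)
W = 1/(9.0-4.6) = 1/4.40
W = 0.2273 minutes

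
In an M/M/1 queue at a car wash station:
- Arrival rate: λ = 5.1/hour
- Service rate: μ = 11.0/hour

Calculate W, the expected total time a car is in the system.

First, compute utilization: ρ = λ/μ = 5.1/11.0 = 0.4636
For M/M/1: W = 1/(μ-λ)
W = 1/(11.0-5.1) = 1/5.90
W = 0.1695 hours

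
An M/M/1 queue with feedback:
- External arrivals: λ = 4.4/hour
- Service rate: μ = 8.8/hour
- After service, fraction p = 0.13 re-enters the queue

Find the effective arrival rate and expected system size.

Effective arrival rate: λ_eff = λ/(1-p) = 4.4/(1-0.13) = 4.4/0.87 = 5.057471
ρ = λ_eff/μ = 5.057471/8.8 = 0.574713
L = ρ/(1-ρ) = 0.574713/(1-0.574713) = 1.3514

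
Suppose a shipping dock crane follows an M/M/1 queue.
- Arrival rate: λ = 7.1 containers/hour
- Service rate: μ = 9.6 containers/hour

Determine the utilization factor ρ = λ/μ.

Server utilization: ρ = λ/μ
ρ = 7.1/9.6 = 0.7396
The server is busy 73.96% of the time.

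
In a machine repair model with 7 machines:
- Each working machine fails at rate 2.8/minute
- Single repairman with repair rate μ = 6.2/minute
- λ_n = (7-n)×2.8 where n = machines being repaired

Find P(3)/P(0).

P(3)/P(0) = ∏_{i=0}^{3-1} λ_i/μ_{i+1}
= (7-0)×2.8/6.2 × (7-1)×2.8/6.2 × (7-2)×2.8/6.2
= 19.3428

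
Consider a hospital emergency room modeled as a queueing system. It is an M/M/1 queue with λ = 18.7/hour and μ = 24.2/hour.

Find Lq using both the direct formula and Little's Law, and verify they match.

Method 1 (direct): Lq = λ²/(μ(μ-λ)) = 349.69/(24.2 × 5.50) = 2.6273

Method 2 (Little's Law):
W = 1/(μ-λ) = 1/5.50 = 0.181818
Wq = W - 1/μ = 0.181818 - 0.0413223 = 0.140496
Lq = λWq = 18.7 × 0.140496 = 2.6273 ✔ (matches Method 1)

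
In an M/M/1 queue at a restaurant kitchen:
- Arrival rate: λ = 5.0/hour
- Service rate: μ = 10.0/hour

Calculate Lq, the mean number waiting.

ρ = λ/μ = 5.0/10.0 = 0.5000
For M/M/1: Lq = λ²/(μ(μ-λ))
Lq = 25.00/(10.0 × 5.00)
Lq = 0.5000 orders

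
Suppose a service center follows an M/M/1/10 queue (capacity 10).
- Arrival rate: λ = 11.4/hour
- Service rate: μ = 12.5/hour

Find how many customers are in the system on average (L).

ρ = λ/μ = 11.4/12.5 = 0.9120
P₀ = (1-ρ)/(1-ρ^(K+1)) = (1-0.9120)/(1-0.9120^11) = 0.088000/0.63697 = 0.1382
P_K = P₀×ρ^K = 0.13815 × 0.9120^10 = 0.13815 × 0.39806 = 0.05499
L = ρ[1 - (K+1)ρ^K + Kρ^(K+1)] / [(1-ρ)(1-ρ^(K+1))]
L = 0.9120 × (1 - 11×0.398060 + 10×0.363031) / ((1 - 0.9120) × (1 - 0.363031)) = 4.0944 customers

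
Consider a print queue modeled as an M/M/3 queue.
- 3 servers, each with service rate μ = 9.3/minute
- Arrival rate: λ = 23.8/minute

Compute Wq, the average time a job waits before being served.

Traffic intensity: ρ = λ/(cμ) = 23.8/(3×9.3) = 0.8530
Since ρ = 0.8530 < 1, system is stable.
Offered load a = λ/μ = cρ = 23.8/9.3 = 2.5591
P₀ = [ Σₙ₌₀^2 aⁿ/n! + a^3/(3!(1-ρ)) ]⁻¹
Σ = a^0/0! + a^1/1! + a^2/2! = 1.0000 + 2.5591 + 3.2746 = 6.8337
a^3/(3!(1-ρ)) = 16.76031/(6 × 0.1469534) = 19.0086
P₀ = 1/(6.8337 + 19.0086) = 0.03870
Lq = P₀·a^3·ρ / (3!(1-ρ)²) = 0.0386961 × 16.7603 × 0.853047 / (6 × 0.0215953) = 4.2698
Wq = Lq/λ = 4.2698/23.8 = 0.1794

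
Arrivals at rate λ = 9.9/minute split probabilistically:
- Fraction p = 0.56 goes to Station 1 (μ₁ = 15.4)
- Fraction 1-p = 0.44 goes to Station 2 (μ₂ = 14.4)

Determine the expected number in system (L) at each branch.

Effective rates: λ₁ = 9.9×0.56 = 5.544, λ₂ = 9.9×0.44 = 4.356
Station 1: ρ₁ = 5.544/15.4 = 0.3600, L₁ = ρ₁/(1-ρ₁) = 0.3600/(1-0.3600) = 0.5625
Station 2: ρ₂ = 4.356/14.4 = 0.3025, L₂ = ρ₂/(1-ρ₂) = 0.3025/(1-0.3025) = 0.4337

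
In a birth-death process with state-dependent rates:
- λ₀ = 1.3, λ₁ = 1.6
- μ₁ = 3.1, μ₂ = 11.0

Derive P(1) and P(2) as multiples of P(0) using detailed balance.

Balance equations:
State 0: λ₀P₀ = μ₁P₁ → P₁ = (λ₀/μ₁)P₀ = (1.3/3.1)P₀ = 0.4194P₀
State 1: P₂ = (λ₀λ₁)/(μ₁μ₂)P₀ = (1.3×1.6)/(3.1×11.0)P₀ = 0.06100P₀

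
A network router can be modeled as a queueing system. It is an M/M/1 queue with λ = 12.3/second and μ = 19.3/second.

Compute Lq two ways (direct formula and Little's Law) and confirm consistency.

Method 1 (direct): Lq = λ²/(μ(μ-λ)) = 151.29/(19.3 × 7.00) = 1.1198

Method 2 (Little's Law):
W = 1/(μ-λ) = 1/7.00 = 0.142857
Wq = W - 1/μ = 0.142857 - 0.0518135 = 0.09104
Lq = λWq = 12.3 × 0.09104 = 1.1198 ✔ (matches Method 1)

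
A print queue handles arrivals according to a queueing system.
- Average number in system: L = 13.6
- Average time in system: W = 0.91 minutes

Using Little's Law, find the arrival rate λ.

Little's Law: L = λW, so λ = L/W
λ = 13.6/0.91 = 14.9451 jobs/minute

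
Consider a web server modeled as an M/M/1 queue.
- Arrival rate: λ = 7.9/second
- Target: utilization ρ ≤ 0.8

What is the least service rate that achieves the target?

ρ = λ/μ, so μ = λ/ρ
μ ≥ 7.9/0.8 = 9.8750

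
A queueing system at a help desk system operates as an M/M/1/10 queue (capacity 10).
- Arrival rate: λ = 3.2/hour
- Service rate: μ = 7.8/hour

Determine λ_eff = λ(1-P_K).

ρ = λ/μ = 3.2/7.8 = 0.410256
P₀ = (1-ρ)/(1-ρ^(K+1)) = (1-0.410256)/(1-0.410256^11) = 0.5897/0.9999 = 0.5898
P_K = P₀×ρ^K = 0.58978 × 0.410256^10 = 0.58978 × 0.00013507 = 0.00007966
λ_eff = λ(1-P_K) = 3.2 × (1 - 0.00007966) = 3.2 × 0.9999 = 3.1997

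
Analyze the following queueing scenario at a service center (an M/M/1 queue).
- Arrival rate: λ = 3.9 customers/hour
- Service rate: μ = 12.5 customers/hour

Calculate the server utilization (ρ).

Server utilization: ρ = λ/μ
ρ = 3.9/12.5 = 0.3120
The server is busy 31.20% of the time.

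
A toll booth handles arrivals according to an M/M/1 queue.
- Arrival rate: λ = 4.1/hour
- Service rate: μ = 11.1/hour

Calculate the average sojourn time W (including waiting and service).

First, compute utilization: ρ = λ/μ = 4.1/11.1 = 0.3694
For M/M/1: W = 1/(μ-λ)
W = 1/(11.1-4.1) = 1/7.00
W = 0.1429 hours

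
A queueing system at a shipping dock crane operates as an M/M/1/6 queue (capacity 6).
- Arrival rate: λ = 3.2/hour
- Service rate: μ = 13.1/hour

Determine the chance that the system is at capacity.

ρ = λ/μ = 3.2/13.1 = 0.244275
P₀ = (1-ρ)/(1-ρ^(K+1)) = (1-0.244275)/(1-0.244275^7) = 0.7557/0.9999 = 0.7558
P_K = P₀×ρ^K = 0.7558 × 0.244275^6 = 0.7558 × 0.0002125 = 0.0001606
Blocking probability = 0.01606%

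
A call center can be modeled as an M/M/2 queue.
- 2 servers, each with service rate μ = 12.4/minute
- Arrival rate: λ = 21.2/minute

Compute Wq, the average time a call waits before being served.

Traffic intensity: ρ = λ/(cμ) = 21.2/(2×12.4) = 0.8548
Since ρ = 0.8548 < 1, system is stable.
Offered load a = λ/μ = cρ = 21.2/12.4 = 1.7097
P₀ = [ Σₙ₌₀^1 aⁿ/n! + a^2/(2!(1-ρ)) ]⁻¹
Σ = a^0/0! + a^1/1! = 1.0000 + 1.7097 = 2.7097
a^2/(2!(1-ρ)) = 2.92300/(2 × 0.145161) = 10.0681
P₀ = 1/(2.7097 + 10.0681) = 0.07826
Lq = P₀·a^2·ρ / (2!(1-ρ)²) = 0.078261 × 2.9230 × 0.85484 / (2 × 0.021072) = 4.6401
Wq = Lq/λ = 4.6401/21.2 = 0.2189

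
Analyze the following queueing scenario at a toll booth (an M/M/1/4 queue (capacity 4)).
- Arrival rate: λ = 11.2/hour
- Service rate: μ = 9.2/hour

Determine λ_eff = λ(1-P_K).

ρ = λ/μ = 11.2/9.2 = 1.21739
P₀ = (1-ρ)/(1-ρ^(K+1)) = (1-1.21739)/(1-1.21739^5) = -0.2174/-1.6739 = 0.1299
P_K = P₀×ρ^K = 0.12987 × 1.21739^4 = 0.12987 × 2.1964 = 0.2852
λ_eff = λ(1-P_K) = 11.2 × (1 - 0.28525) = 11.2 × 0.71475 = 8.0052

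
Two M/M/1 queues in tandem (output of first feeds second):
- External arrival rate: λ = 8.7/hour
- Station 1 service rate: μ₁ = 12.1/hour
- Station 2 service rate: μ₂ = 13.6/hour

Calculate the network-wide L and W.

By Jackson's theorem, each station behaves as independent M/M/1.
Station 1: ρ₁ = 8.7/12.1 = 0.7190, L₁ = ρ₁/(1-ρ₁) = λ/(μ₁-λ) = 8.7/3.40 = 2.5588
Station 2: ρ₂ = 8.7/13.6 = 0.6397, L₂ = ρ₂/(1-ρ₂) = λ/(μ₂-λ) = 8.7/4.90 = 1.7755
Total: L = L₁ + L₂ = 2.5588 + 1.7755 = 4.3343
W = L/λ = 4.3343/8.7 = 0.4982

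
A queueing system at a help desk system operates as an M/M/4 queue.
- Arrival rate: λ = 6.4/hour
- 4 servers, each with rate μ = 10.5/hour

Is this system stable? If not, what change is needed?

Stability requires ρ = λ/(cμ) < 1
ρ = 6.4/(4 × 10.5) = 6.4/42.00 = 0.1524
Since 0.1524 < 1, the system is STABLE.
The servers are busy 15.24% of the time.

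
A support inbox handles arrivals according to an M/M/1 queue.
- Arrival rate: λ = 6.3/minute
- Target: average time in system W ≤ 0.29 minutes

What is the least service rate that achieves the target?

For M/M/1: W = 1/(μ-λ)
Need W ≤ 0.29, so 1/(μ-λ) ≤ 0.29
μ - λ ≥ 1/0.29 = 3.4483
μ ≥ 6.3 + 3.4483 = 9.7483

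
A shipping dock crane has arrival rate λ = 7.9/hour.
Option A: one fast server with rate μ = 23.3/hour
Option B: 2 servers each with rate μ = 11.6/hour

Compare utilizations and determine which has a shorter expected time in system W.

Option A: single server μ = 23.3 (M/M/1)
  ρ_A = 7.9/23.3 = 0.3391
  W_A = 1/(μ-λ) = 1/(23.3-7.9) = 1/15.40 = 0.06494

Option B: 2 servers μ = 11.6 (M/M/2)
  ρ_B = λ/(cμ) = 7.9/(2×11.6) = 0.3405
  Offered load a = λ/μ = cρ = 7.9/11.6 = 0.6810
  P₀ = [ Σₙ₌₀^1 aⁿ/n! + a^2/(2!(1-ρ)) ]⁻¹
  Σ = a^0/0! + a^1/1! = 1.0000 + 0.6810 = 1.6810
  a^2/(2!(1-ρ)) = 0.4638/(2 × 0.6595) = 0.3516
  P₀ = 1/(1.6810 + 0.3516) = 0.4920
  Lq = P₀·a^2·ρ / (2!(1-ρ)²) = 0.491961 × 0.463808 × 0.340517 / (2 × 0.434918) = 0.08932
  Wq_B = Lq/λ = 0.089325/7.9 = 0.011307
  W_B = Wq_B + 1/μ = 0.011307 + 0.086207 = 0.09751

Since W_A = 0.06494 < W_B = 0.09751, Option A (single fast server) has the shorter time in system.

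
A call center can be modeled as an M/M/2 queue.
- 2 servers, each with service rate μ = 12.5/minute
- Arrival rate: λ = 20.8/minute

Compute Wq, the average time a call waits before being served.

Traffic intensity: ρ = λ/(cμ) = 20.8/(2×12.5) = 0.8320
Since ρ = 0.8320 < 1, system is stable.
Offered load a = λ/μ = cρ = 20.8/12.5 = 1.6640
P₀ = [ Σₙ₌₀^1 aⁿ/n! + a^2/(2!(1-ρ)) ]⁻¹
Σ = a^0/0! + a^1/1! = 1.0000 + 1.6640 = 2.6640
a^2/(2!(1-ρ)) = 2.7689/(2 × 0.1680) = 8.2408
P₀ = 1/(2.6640 + 8.2408) = 0.09170
Lq = P₀·a^2·ρ / (2!(1-ρ)²) = 0.091703 × 2.7689 × 0.83200 / (2 × 0.028224) = 3.7425
Wq = Lq/λ = 3.7425/20.8 = 0.1799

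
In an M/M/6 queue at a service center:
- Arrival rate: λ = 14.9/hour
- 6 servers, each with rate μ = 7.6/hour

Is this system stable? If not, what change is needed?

Stability requires ρ = λ/(cμ) < 1
ρ = 14.9/(6 × 7.6) = 14.9/45.60 = 0.3268
Since 0.3268 < 1, the system is STABLE.
The servers are busy 32.68% of the time.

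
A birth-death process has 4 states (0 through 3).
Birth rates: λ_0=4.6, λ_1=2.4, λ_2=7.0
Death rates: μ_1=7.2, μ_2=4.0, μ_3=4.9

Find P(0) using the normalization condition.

Ratios P(n)/P(0) = (λ₀···λₙ₋₁)/(μ₁···μₙ):
P(1)/P(0) = (4.6)/(7.2) = 0.6389
P(2)/P(0) = (4.6×2.4)/(7.2×4.0) = 0.3833
P(3)/P(0) = (4.6×2.4×7.0)/(7.2×4.0×4.9) = 0.5476

Normalization: ∑ P(n) = 1
P(0) × (1.0000 + 0.6389 + 0.3833 + 0.5476) = 1
P(0) × 2.5698 = 1
P(0) = 1/2.5698 = 0.3891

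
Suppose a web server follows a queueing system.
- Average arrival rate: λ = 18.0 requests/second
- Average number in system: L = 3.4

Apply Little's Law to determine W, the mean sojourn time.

Little's Law: L = λW, so W = L/λ
W = 3.4/18.0 = 0.1889 seconds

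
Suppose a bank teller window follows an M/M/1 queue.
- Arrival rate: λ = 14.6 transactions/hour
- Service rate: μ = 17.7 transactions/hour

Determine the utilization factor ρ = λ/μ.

Server utilization: ρ = λ/μ
ρ = 14.6/17.7 = 0.8249
The server is busy 82.49% of the time.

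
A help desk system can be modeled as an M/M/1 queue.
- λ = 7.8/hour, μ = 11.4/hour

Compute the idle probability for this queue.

ρ = λ/μ = 7.8/11.4 = 0.6842
P(0) = 1 - ρ = 1 - 0.6842 = 0.3158
The server is idle 31.58% of the time.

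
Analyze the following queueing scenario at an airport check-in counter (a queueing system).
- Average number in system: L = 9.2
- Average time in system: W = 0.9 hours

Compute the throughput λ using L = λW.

Little's Law: L = λW, so λ = L/W
λ = 9.2/0.9 = 10.2222 passengers/hour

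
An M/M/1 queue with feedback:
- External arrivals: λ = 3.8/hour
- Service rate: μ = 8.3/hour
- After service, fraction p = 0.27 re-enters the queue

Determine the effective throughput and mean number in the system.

Effective arrival rate: λ_eff = λ/(1-p) = 3.8/(1-0.27) = 3.8/0.73 = 5.2055
ρ = λ_eff/μ = 5.2055/8.3 = 0.62717
L = ρ/(1-ρ) = 0.62717/(1-0.62717) = 1.6822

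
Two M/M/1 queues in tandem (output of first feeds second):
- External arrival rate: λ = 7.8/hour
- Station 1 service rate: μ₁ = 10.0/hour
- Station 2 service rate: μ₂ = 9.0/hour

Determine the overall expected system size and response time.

By Jackson's theorem, each station behaves as independent M/M/1.
Station 1: ρ₁ = 7.8/10.0 = 0.7800, L₁ = ρ₁/(1-ρ₁) = λ/(μ₁-λ) = 7.8/2.20 = 3.5455
Station 2: ρ₂ = 7.8/9.0 = 0.8667, L₂ = ρ₂/(1-ρ₂) = λ/(μ₂-λ) = 7.8/1.20 = 6.5000
Total: L = L₁ + L₂ = 3.5455 + 6.5000 = 10.0455
W = L/λ = 10.0455/7.8 = 1.2879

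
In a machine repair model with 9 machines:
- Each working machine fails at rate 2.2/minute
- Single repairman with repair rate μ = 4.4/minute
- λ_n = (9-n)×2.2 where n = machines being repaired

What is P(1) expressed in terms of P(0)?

P(1)/P(0) = ∏_{i=0}^{1-1} λ_i/μ_{i+1}
= (9-0)×2.2/4.4
= 4.5000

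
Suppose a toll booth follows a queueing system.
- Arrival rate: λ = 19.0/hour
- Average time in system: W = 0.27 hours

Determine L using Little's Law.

Little's Law: L = λW
L = 19.0 × 0.27 = 5.1300 vehicles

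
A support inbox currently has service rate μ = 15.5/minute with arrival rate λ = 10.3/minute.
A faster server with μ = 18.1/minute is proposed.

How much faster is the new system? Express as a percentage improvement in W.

System 1: ρ₁ = 10.3/15.5 = 0.6645, W₁ = 1/(15.5-10.3) = 0.1923
System 2: ρ₂ = 10.3/18.1 = 0.5691, W₂ = 1/(18.1-10.3) = 0.1282
Improvement: (W₁-W₂)/W₁ = (0.1923-0.1282)/0.1923 = 33.33%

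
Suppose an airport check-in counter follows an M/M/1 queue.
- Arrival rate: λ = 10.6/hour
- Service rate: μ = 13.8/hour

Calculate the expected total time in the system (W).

First, compute utilization: ρ = λ/μ = 10.6/13.8 = 0.7681
For M/M/1: W = 1/(μ-λ)
W = 1/(13.8-10.6) = 1/3.20
W = 0.3125 hours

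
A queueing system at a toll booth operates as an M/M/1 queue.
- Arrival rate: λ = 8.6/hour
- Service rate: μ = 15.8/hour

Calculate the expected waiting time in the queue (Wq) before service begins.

First, compute utilization: ρ = λ/μ = 8.6/15.8 = 0.5443
For M/M/1: Wq = λ/(μ(μ-λ))
Wq = 8.6/(15.8 × (15.8-8.6))
Wq = 8.6/(15.8 × 7.20)
Wq = 0.07560 hours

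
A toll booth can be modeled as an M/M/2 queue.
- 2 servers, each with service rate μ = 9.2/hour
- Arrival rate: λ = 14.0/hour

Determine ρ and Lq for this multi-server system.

Traffic intensity: ρ = λ/(cμ) = 14.0/(2×9.2) = 0.7609
Since ρ = 0.7609 < 1, system is stable.
Offered load a = λ/μ = cρ = 14.0/9.2 = 1.5217
P₀ = [ Σₙ₌₀^1 aⁿ/n! + a^2/(2!(1-ρ)) ]⁻¹
Σ = a^0/0! + a^1/1! = 1.0000 + 1.5217 = 2.5217
a^2/(2!(1-ρ)) = 2.3157/(2 × 0.23913) = 4.8419
P₀ = 1/(2.5217 + 4.8419) = 0.1358
Lq = P₀·a^2·ρ / (2!(1-ρ)²) = 0.13580 × 2.3157 × 0.76087 / (2 × 0.057183) = 2.0922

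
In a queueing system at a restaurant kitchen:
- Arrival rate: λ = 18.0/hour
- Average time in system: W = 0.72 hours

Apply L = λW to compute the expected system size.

Little's Law: L = λW
L = 18.0 × 0.72 = 12.9600 orders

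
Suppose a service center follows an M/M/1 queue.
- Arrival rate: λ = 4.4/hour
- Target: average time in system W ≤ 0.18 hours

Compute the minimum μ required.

For M/M/1: W = 1/(μ-λ)
Need W ≤ 0.18, so 1/(μ-λ) ≤ 0.18
μ - λ ≥ 1/0.18 = 5.5556
μ ≥ 4.4 + 5.5556 = 9.9556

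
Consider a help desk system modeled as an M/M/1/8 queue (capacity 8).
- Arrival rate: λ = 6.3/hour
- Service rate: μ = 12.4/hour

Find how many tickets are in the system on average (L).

ρ = λ/μ = 6.3/12.4 = 0.508065
P₀ = (1-ρ)/(1-ρ^(K+1)) = (1-0.508065)/(1-0.508065^9) = 0.4919/0.9977 = 0.4930
P_K = P₀×ρ^K = 0.4930 × 0.508065^8 = 0.4930 × 0.004440 = 0.002189
L = ρ[1 - (K+1)ρ^K + Kρ^(K+1)] / [(1-ρ)(1-ρ^(K+1))]
L = 0.508065 × (1 - 9×0.004440 + 8×0.002256) / ((1 - 0.508065) × (1 - 0.002256)) = 1.0124 tickets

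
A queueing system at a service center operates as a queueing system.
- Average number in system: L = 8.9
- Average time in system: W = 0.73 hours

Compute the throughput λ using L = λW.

Little's Law: L = λW, so λ = L/W
λ = 8.9/0.73 = 12.1918 customers/hour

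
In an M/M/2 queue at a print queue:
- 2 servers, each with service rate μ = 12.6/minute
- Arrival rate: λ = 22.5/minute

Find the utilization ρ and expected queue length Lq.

Traffic intensity: ρ = λ/(cμ) = 22.5/(2×12.6) = 0.8929
Since ρ = 0.8929 < 1, system is stable.
Offered load a = λ/μ = cρ = 22.5/12.6 = 1.7857
P₀ = [ Σₙ₌₀^1 aⁿ/n! + a^2/(2!(1-ρ)) ]⁻¹
Σ = a^0/0! + a^1/1! = 1.0000 + 1.7857 = 2.7857
a^2/(2!(1-ρ)) = 3.18878/(2 × 0.107143) = 14.8810
P₀ = 1/(2.7857 + 14.8810) = 0.05660
Lq = P₀·a^2·ρ / (2!(1-ρ)²) = 0.0566038 × 3.18878 × 0.892857 / (2 × 0.0114796) = 7.0193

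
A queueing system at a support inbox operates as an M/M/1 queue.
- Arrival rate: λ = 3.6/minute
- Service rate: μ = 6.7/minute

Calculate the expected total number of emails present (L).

ρ = λ/μ = 3.6/6.7 = 0.5373
For M/M/1: L = λ/(μ-λ)
L = 3.6/(6.7-3.6) = 3.6/3.10
L = 1.1613 emails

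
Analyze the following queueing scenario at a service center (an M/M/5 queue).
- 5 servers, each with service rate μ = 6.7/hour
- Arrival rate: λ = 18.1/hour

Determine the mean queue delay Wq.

Traffic intensity: ρ = λ/(cμ) = 18.1/(5×6.7) = 0.5403
Since ρ = 0.5403 < 1, system is stable.
Offered load a = λ/μ = cρ = 18.1/6.7 = 2.7015
P₀ = [ Σₙ₌₀^4 aⁿ/n! + a^5/(5!(1-ρ)) ]⁻¹
Σ = a^0/0! + a^1/1! + a^2/2! + a^3/3! + a^4/4! = 1.00000 + 2.70149 + 3.64903 + 3.28594 + 2.21924 = 12.8557
a^5/(5!(1-ρ)) = 143.8861/(120 × 0.4597) = 2.6083
P₀ = 1/(12.8557 + 2.6083) = 0.06467
Lq = P₀·a^5·ρ / (5!(1-ρ)²) = 0.064666 × 143.8861 × 0.54030 / (120 × 0.21133) = 0.1982
Wq = Lq/λ = 0.1982/18.1 = 0.01095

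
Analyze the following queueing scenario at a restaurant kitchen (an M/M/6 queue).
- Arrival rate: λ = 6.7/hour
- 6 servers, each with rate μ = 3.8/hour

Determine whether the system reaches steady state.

Stability requires ρ = λ/(cμ) < 1
ρ = 6.7/(6 × 3.8) = 6.7/22.80 = 0.2939
Since 0.2939 < 1, the system is STABLE.
The servers are busy 29.39% of the time.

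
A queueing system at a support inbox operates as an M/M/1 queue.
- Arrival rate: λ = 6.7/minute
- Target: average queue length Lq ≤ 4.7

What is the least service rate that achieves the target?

For M/M/1: Lq = λ²/(μ(μ-λ))
Need Lq ≤ 4.7, i.e. μ(μ-λ) ≥ λ²/4.7
μ² - 6.7μ - 44.89/4.7 ≥ 0  →  μ² - 6.7μ - 9.551064 ≥ 0
Quadratic formula (positive root): μ = [λ + √(λ² + 4×9.551064)]/2
Discriminant: 44.89 + 4×9.551064 = 83.0943, √83.0943 = 9.1156
μ ≥ (6.7 + 9.1156)/2 = 7.9078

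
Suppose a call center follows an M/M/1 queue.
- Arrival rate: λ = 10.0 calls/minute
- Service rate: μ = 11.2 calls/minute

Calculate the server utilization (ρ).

Server utilization: ρ = λ/μ
ρ = 10.0/11.2 = 0.8929
The server is busy 89.29% of the time.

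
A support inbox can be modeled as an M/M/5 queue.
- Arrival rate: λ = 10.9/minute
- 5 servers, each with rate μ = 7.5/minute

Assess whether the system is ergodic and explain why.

Stability requires ρ = λ/(cμ) < 1
ρ = 10.9/(5 × 7.5) = 10.9/37.50 = 0.2907
Since 0.2907 < 1, the system is STABLE.
The servers are busy 29.07% of the time.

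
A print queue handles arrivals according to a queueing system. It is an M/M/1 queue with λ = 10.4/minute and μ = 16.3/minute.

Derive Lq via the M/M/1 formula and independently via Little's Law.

Method 1 (direct): Lq = λ²/(μ(μ-λ)) = 108.16/(16.3 × 5.90) = 1.1247

Method 2 (Little's Law):
W = 1/(μ-λ) = 1/5.90 = 0.16949
Wq = W - 1/μ = 0.16949 - 0.061350 = 0.10814
Lq = λWq = 10.4 × 0.10814 = 1.1247 ✔ (matches Method 1)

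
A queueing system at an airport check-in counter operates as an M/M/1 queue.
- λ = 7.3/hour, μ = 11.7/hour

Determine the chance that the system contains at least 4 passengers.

ρ = λ/μ = 7.3/11.7 = 0.6239
P(N ≥ n) = ρⁿ
P(N ≥ 4) = 0.6239^4
P(N ≥ 4) = 0.1515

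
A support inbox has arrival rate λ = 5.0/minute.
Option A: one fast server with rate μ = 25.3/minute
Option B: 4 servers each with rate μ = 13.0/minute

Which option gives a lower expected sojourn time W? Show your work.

Option A: single server μ = 25.3 (M/M/1)
  ρ_A = 5.0/25.3 = 0.1976
  W_A = 1/(μ-λ) = 1/(25.3-5.0) = 1/20.30 = 0.04926

Option B: 4 servers μ = 13.0 (M/M/4)
  ρ_B = λ/(cμ) = 5.0/(4×13.0) = 0.09615
  Offered load a = λ/μ = cρ = 5.0/13.0 = 0.3846
  P₀ = [ Σₙ₌₀^3 aⁿ/n! + a^4/(4!(1-ρ)) ]⁻¹
  Σ = a^0/0! + a^1/1! + a^2/2! + a^3/3! = 1.0000 + 0.38462 + 0.073964 + 0.0094826 = 1.4681
  a^4/(4!(1-ρ)) = 0.02188/(24 × 0.9038) = 0.001009
  P₀ = 1/(1.4681 + 0.001009) = 0.6807
  Lq = P₀·a^4·ρ / (4!(1-ρ)²) = 0.68070 × 0.021883 × 0.096154 / (24 × 0.81694) = 0.00007305
  Wq_B = Lq/λ = 0.00007305/5.0 = 0.000014610
  W_B = Wq_B + 1/μ = 0.000014610 + 0.076923 = 0.07694

Since W_A = 0.04926 < W_B = 0.07694, Option A (single fast server) has the shorter time in system.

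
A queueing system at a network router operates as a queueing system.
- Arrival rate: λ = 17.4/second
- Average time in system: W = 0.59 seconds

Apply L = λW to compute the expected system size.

Little's Law: L = λW
L = 17.4 × 0.59 = 10.2660 packets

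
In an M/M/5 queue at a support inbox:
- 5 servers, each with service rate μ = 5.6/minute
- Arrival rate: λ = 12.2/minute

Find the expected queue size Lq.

Traffic intensity: ρ = λ/(cμ) = 12.2/(5×5.6) = 0.4357
Since ρ = 0.4357 < 1, system is stable.
Offered load a = λ/μ = cρ = 12.2/5.6 = 2.1786
P₀ = [ Σₙ₌₀^4 aⁿ/n! + a^5/(5!(1-ρ)) ]⁻¹
Σ = a^0/0! + a^1/1! + a^2/2! + a^3/3! + a^4/4! = 1.0000 + 2.1786 + 2.3731 + 1.7233 + 0.9386 = 8.2136
a^5/(5!(1-ρ)) = 49.0749/(120 × 0.5643) = 0.7247
P₀ = 1/(8.2136 + 0.7247) = 0.1119
Lq = P₀·a^5·ρ / (5!(1-ρ)²) = 0.11188 × 49.0749 × 0.43571 / (120 × 0.31842) = 0.06261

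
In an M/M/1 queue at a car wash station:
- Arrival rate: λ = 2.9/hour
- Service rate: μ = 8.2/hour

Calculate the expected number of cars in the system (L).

ρ = λ/μ = 2.9/8.2 = 0.3537
For M/M/1: L = λ/(μ-λ)
L = 2.9/(8.2-2.9) = 2.9/5.30
L = 0.5472 cars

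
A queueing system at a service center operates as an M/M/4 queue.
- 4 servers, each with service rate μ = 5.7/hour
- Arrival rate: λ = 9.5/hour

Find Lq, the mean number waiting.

Traffic intensity: ρ = λ/(cμ) = 9.5/(4×5.7) = 0.4167
Since ρ = 0.4167 < 1, system is stable.
Offered load a = λ/μ = cρ = 9.5/5.7 = 1.6667
P₀ = [ Σₙ₌₀^3 aⁿ/n! + a^4/(4!(1-ρ)) ]⁻¹
Σ = a^0/0! + a^1/1! + a^2/2! + a^3/3! = 1.0000 + 1.6667 + 1.3889 + 0.7716 = 4.8272
a^4/(4!(1-ρ)) = 7.7160/(24 × 0.58333) = 0.5511
P₀ = 1/(4.8272 + 0.5511) = 0.1859
Lq = P₀·a^4·ρ / (4!(1-ρ)²) = 0.18593 × 7.7160 × 0.41667 / (24 × 0.34028) = 0.07320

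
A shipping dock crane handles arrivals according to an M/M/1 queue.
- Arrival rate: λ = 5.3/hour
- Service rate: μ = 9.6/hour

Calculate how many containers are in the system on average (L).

ρ = λ/μ = 5.3/9.6 = 0.5521
For M/M/1: L = λ/(μ-λ)
L = 5.3/(9.6-5.3) = 5.3/4.30
L = 1.2326 containers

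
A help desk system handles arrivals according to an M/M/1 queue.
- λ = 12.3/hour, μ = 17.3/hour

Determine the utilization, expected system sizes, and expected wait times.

Step 1: ρ = λ/μ = 12.3/17.3 = 0.7110
Step 2: L = λ/(μ-λ) = 12.3/5.00 = 2.4600
Step 3: Lq = λ²/(μ(μ-λ)) = 151.29/(17.3×5.00) = 1.7490
Step 4: W = 1/(μ-λ) = 1/5.00 = 0.2000
Step 5: Wq = λ/(μ(μ-λ)) = 12.3/(17.3×5.00) = 0.1422
Step 6: P(0) = 1-ρ = 0.2890
Verify: L = λW = 12.3×0.2000 = 2.4600 ✔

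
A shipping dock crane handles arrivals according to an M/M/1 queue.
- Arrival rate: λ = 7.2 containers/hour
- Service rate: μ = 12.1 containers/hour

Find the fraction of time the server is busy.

Server utilization: ρ = λ/μ
ρ = 7.2/12.1 = 0.5950
The server is busy 59.50% of the time.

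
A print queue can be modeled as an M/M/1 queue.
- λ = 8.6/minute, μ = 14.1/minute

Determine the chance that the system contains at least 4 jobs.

ρ = λ/μ = 8.6/14.1 = 0.6099
P(N ≥ n) = ρⁿ
P(N ≥ 4) = 0.6099^4
P(N ≥ 4) = 0.1384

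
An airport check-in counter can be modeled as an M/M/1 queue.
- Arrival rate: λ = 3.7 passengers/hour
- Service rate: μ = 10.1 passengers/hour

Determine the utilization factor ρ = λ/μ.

Server utilization: ρ = λ/μ
ρ = 3.7/10.1 = 0.3663
The server is busy 36.63% of the time.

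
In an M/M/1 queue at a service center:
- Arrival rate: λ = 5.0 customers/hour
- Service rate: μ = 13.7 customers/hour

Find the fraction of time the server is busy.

Server utilization: ρ = λ/μ
ρ = 5.0/13.7 = 0.3650
The server is busy 36.50% of the time.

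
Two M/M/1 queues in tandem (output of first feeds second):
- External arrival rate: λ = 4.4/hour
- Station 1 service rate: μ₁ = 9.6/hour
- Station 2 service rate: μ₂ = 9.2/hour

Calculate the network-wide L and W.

By Jackson's theorem, each station behaves as independent M/M/1.
Station 1: ρ₁ = 4.4/9.6 = 0.4583, L₁ = ρ₁/(1-ρ₁) = λ/(μ₁-λ) = 4.4/5.20 = 0.84615
Station 2: ρ₂ = 4.4/9.2 = 0.4783, L₂ = ρ₂/(1-ρ₂) = λ/(μ₂-λ) = 4.4/4.80 = 0.91667
Total: L = L₁ + L₂ = 0.84615 + 0.91667 = 1.7628
W = L/λ = 1.7628/4.4 = 0.4006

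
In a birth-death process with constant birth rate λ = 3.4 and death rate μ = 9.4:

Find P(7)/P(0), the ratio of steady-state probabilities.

For constant rates: P(n)/P(0) = (λ/μ)^n
P(7)/P(0) = (3.4/9.4)^7 = 0.3617^7 = 0.0008099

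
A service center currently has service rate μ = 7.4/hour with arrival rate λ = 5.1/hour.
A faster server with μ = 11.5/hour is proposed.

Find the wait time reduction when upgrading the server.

System 1: ρ₁ = 5.1/7.4 = 0.6892, W₁ = 1/(7.4-5.1) = 0.43478
System 2: ρ₂ = 5.1/11.5 = 0.4435, W₂ = 1/(11.5-5.1) = 0.15625
Improvement: (W₁-W₂)/W₁ = (0.43478-0.15625)/0.43478 = 64.06%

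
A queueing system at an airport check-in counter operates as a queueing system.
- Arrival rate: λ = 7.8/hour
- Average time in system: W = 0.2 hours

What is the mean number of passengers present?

Little's Law: L = λW
L = 7.8 × 0.2 = 1.5600 passengers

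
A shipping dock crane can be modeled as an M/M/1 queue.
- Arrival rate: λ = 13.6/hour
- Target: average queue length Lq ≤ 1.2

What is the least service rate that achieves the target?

For M/M/1: Lq = λ²/(μ(μ-λ))
Need Lq ≤ 1.2, i.e. μ(μ-λ) ≥ λ²/1.2
μ² - 13.6μ - 184.96/1.2 ≥ 0  →  μ² - 13.6μ - 154.13333 ≥ 0
Quadratic formula (positive root): μ = [λ + √(λ² + 4×154.13333)]/2
Discriminant: 184.96 + 4×154.13333 = 801.4933, √801.4933 = 28.3107
μ ≥ (13.6 + 28.3107)/2 = 20.9553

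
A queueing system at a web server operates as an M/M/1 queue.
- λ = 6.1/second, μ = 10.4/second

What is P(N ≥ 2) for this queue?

ρ = λ/μ = 6.1/10.4 = 0.5865
P(N ≥ n) = ρⁿ
P(N ≥ 2) = 0.5865^2
P(N ≥ 2) = 0.3440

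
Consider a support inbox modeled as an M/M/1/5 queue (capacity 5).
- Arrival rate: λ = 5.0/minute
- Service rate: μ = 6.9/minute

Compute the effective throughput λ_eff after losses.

ρ = λ/μ = 5.0/6.9 = 0.72464
P₀ = (1-ρ)/(1-ρ^(K+1)) = (1-0.72464)/(1-0.72464^6) = 0.2754/0.8552 = 0.3220
P_K = P₀×ρ^K = 0.32198 × 0.72464^5 = 0.32198 × 0.19981 = 0.06433
λ_eff = λ(1-P_K) = 5.0 × (1 - 0.064333) = 5.0 × 0.935667 = 4.6783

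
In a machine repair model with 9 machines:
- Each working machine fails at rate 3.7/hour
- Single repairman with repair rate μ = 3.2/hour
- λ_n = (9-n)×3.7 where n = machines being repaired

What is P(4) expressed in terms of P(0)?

P(4)/P(0) = ∏_{i=0}^{4-1} λ_i/μ_{i+1}
= (9-0)×3.7/3.2 × (9-1)×3.7/3.2 × (9-2)×3.7/3.2 × (9-3)×3.7/3.2
= 5404.9138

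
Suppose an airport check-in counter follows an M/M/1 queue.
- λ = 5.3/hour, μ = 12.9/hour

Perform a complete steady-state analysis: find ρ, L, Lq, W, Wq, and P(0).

Step 1: ρ = λ/μ = 5.3/12.9 = 0.4109
Step 2: L = λ/(μ-λ) = 5.3/7.60 = 0.6974
Step 3: Lq = λ²/(μ(μ-λ)) = 28.09/(12.9×7.60) = 0.2865
Step 4: W = 1/(μ-λ) = 1/7.60 = 0.13158
Step 5: Wq = λ/(μ(μ-λ)) = 5.3/(12.9×7.60) = 0.05406
Step 6: P(0) = 1-ρ = 0.5891
Verify: L = λW = 5.3×0.13158 = 0.6974 ✔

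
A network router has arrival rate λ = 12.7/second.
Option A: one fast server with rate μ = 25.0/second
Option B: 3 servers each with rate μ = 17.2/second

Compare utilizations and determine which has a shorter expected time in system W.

Option A: single server μ = 25.0 (M/M/1)
  ρ_A = 12.7/25.0 = 0.5080
  W_A = 1/(μ-λ) = 1/(25.0-12.7) = 1/12.30 = 0.08130

Option B: 3 servers μ = 17.2 (M/M/3)
  ρ_B = λ/(cμ) = 12.7/(3×17.2) = 0.2461
  Offered load a = λ/μ = cρ = 12.7/17.2 = 0.7384
  P₀ = [ Σₙ₌₀^2 aⁿ/n! + a^3/(3!(1-ρ)) ]⁻¹
  Σ = a^0/0! + a^1/1! + a^2/2! = 1.0000 + 0.7384 + 0.2726 = 2.0110
  a^3/(3!(1-ρ)) = 0.4026/(6 × 0.7539) = 0.08900
  P₀ = 1/(2.0110 + 0.08900) = 0.4762
  Lq = P₀·a^3·ρ / (3!(1-ρ)²) = 0.4762 × 0.4026 × 0.2461 / (6 × 0.5683) = 0.01384
  Wq_B = Lq/λ = 0.013836/12.7 = 0.001089
  W_B = Wq_B + 1/μ = 0.001089 + 0.05814 = 0.05923

Since W_B = 0.05923 < W_A = 0.08130, Option B (multiple servers) has the shorter time in system.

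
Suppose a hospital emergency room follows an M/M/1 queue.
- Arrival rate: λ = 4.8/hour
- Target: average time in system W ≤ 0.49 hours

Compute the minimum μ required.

For M/M/1: W = 1/(μ-λ)
Need W ≤ 0.49, so 1/(μ-λ) ≤ 0.49
μ - λ ≥ 1/0.49 = 2.0408
μ ≥ 4.8 + 2.0408 = 6.8408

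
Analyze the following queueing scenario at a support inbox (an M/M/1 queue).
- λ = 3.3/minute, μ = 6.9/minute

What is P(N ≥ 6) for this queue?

ρ = λ/μ = 3.3/6.9 = 0.4783
P(N ≥ n) = ρⁿ
P(N ≥ 6) = 0.4783^6
P(N ≥ 6) = 0.01197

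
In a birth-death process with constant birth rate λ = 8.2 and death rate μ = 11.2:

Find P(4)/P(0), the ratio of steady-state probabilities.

For constant rates: P(n)/P(0) = (λ/μ)^n
P(4)/P(0) = (8.2/11.2)^4 = 0.7321^4 = 0.2873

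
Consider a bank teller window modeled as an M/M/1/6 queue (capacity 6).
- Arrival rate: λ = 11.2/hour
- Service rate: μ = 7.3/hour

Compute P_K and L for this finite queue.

ρ = λ/μ = 11.2/7.3 = 1.53425
P₀ = (1-ρ)/(1-ρ^(K+1)) = (1-1.53425)/(1-1.53425^7) = -0.5342/-19.0112 = 0.02810
P_K = P₀×ρ^K = 0.02810 × 1.53425^6 = 0.02810 × 13.0430 = 0.3665
Blocking probability P_6 = 0.3665 (36.65%)
L = ρ[1 - (K+1)ρ^K + Kρ^(K+1)] / [(1-ρ)(1-ρ^(K+1))]
L = 1.53425 × (1 - 7×13.0430 + 6×20.0112) / ((1 - 1.53425) × (1 - 20.0112)) = 4.4964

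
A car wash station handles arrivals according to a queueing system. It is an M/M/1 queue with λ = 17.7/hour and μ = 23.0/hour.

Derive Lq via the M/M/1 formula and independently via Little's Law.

Method 1 (direct): Lq = λ²/(μ(μ-λ)) = 313.29/(23.0 × 5.30) = 2.5701

Method 2 (Little's Law):
W = 1/(μ-λ) = 1/5.30 = 0.188679
Wq = W - 1/μ = 0.188679 - 0.0434783 = 0.145201
Lq = λWq = 17.7 × 0.145201 = 2.5701 ✔ (matches Method 1)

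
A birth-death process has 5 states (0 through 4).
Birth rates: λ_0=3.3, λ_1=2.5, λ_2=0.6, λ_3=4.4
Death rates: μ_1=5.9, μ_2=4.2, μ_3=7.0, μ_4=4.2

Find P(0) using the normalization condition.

Ratios P(n)/P(0) = (λ₀···λₙ₋₁)/(μ₁···μₙ):
P(1)/P(0) = (3.3)/(5.9) = 0.55932
P(2)/P(0) = (3.3×2.5)/(5.9×4.2) = 0.33293
P(3)/P(0) = (3.3×2.5×0.6)/(5.9×4.2×7.0) = 0.028537
P(4)/P(0) = (3.3×2.5×0.6×4.4)/(5.9×4.2×7.0×4.2) = 0.029896

Normalization: ∑ P(n) = 1
P(0) × (1.0000 + 0.55932 + 0.33293 + 0.028537 + 0.029896) = 1
P(0) × 1.9507 = 1
P(0) = 1/1.9507 = 0.5126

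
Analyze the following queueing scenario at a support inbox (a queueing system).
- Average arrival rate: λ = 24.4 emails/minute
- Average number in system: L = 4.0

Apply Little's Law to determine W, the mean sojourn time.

Little's Law: L = λW, so W = L/λ
W = 4.0/24.4 = 0.1639 minutes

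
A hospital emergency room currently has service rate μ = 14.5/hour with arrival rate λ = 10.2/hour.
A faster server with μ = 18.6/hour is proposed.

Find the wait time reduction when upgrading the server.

System 1: ρ₁ = 10.2/14.5 = 0.7034, W₁ = 1/(14.5-10.2) = 0.23256
System 2: ρ₂ = 10.2/18.6 = 0.5484, W₂ = 1/(18.6-10.2) = 0.11905
Improvement: (W₁-W₂)/W₁ = (0.23256-0.11905)/0.23256 = 48.81%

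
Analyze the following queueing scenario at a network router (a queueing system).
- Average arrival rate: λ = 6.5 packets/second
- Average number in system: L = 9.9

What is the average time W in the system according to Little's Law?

Little's Law: L = λW, so W = L/λ
W = 9.9/6.5 = 1.5231 seconds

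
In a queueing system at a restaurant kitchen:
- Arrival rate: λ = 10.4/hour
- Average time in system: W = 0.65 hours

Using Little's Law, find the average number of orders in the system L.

Little's Law: L = λW
L = 10.4 × 0.65 = 6.7600 orders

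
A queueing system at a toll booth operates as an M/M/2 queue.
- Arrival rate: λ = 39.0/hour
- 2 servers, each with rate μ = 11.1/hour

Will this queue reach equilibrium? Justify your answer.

Stability requires ρ = λ/(cμ) < 1
ρ = 39.0/(2 × 11.1) = 39.0/22.20 = 1.7568
Since 1.7568 ≥ 1, the system is UNSTABLE.
Need c > λ/μ = 39.0/11.1 = 3.51.
Minimum servers needed: c = 4.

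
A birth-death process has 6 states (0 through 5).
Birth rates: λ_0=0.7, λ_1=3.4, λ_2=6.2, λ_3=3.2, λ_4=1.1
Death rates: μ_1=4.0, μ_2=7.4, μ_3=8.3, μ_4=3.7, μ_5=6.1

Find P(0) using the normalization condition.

Ratios P(n)/P(0) = (λ₀···λₙ₋₁)/(μ₁···μₙ):
P(1)/P(0) = (0.7)/(4.0) = 0.1750
P(2)/P(0) = (0.7×3.4)/(4.0×7.4) = 0.08041
P(3)/P(0) = (0.7×3.4×6.2)/(4.0×7.4×8.3) = 0.06006
P(4)/P(0) = (0.7×3.4×6.2×3.2)/(4.0×7.4×8.3×3.7) = 0.05195
P(5)/P(0) = (0.7×3.4×6.2×3.2×1.1)/(4.0×7.4×8.3×3.7×6.1) = 0.009367

Normalization: ∑ P(n) = 1
P(0) × (1.0000 + 0.1750 + 0.08041 + 0.06006 + 0.05195 + 0.009367) = 1
P(0) × 1.3768 = 1
P(0) = 1/1.3768 = 0.7263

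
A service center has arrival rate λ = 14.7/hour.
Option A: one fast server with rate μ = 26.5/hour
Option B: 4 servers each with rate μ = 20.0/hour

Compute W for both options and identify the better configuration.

Option A: single server μ = 26.5 (M/M/1)
  ρ_A = 14.7/26.5 = 0.5547
  W_A = 1/(μ-λ) = 1/(26.5-14.7) = 1/11.80 = 0.08475

Option B: 4 servers μ = 20.0 (M/M/4)
  ρ_B = λ/(cμ) = 14.7/(4×20.0) = 0.1837
  Offered load a = λ/μ = cρ = 14.7/20.0 = 0.7350
  P₀ = [ Σₙ₌₀^3 aⁿ/n! + a^4/(4!(1-ρ)) ]⁻¹
  Σ = a^0/0! + a^1/1! + a^2/2! + a^3/3! = 1.0000 + 0.7350 + 0.2701 + 0.06618 = 2.0713
  a^4/(4!(1-ρ)) = 0.29184/(24 × 0.81625) = 0.01490
  P₀ = 1/(2.0713 + 0.01490) = 0.4793
  Lq = P₀·a^4·ρ / (4!(1-ρ)²) = 0.47934 × 0.29184 × 0.18375 / (24 × 0.66626) = 0.001608
  Wq_B = Lq/λ = 0.001608/14.7 = 0.0001094
  W_B = Wq_B + 1/μ = 0.0001094 + 0.05000 = 0.05011

Since W_B = 0.05011 < W_A = 0.08475, Option B (multiple servers) has the shorter time in system.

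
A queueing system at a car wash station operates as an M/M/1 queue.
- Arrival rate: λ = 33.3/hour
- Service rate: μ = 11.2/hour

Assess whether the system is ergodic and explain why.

Stability requires ρ = λ/(cμ) < 1
ρ = 33.3/(1 × 11.2) = 33.3/11.20 = 2.9732
Since 2.9732 ≥ 1, the system is UNSTABLE.
Queue grows without bound. Need μ > λ = 33.3.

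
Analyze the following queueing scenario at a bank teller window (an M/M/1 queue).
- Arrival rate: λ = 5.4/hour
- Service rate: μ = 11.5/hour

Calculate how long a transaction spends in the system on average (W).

First, compute utilization: ρ = λ/μ = 5.4/11.5 = 0.4696
For M/M/1: W = 1/(μ-λ)
W = 1/(11.5-5.4) = 1/6.10
W = 0.1639 hours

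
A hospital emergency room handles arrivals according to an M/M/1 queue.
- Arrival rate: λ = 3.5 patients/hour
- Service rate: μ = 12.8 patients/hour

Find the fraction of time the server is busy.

Server utilization: ρ = λ/μ
ρ = 3.5/12.8 = 0.2734
The server is busy 27.34% of the time.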